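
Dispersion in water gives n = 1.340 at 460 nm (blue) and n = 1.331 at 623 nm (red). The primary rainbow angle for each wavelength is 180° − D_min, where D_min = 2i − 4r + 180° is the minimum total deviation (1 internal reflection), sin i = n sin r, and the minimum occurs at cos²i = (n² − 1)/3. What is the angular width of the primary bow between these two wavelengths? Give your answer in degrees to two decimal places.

At 460 nm (n = 1.340): cos²i = 0.26520 → i = 59.004°, r = 39.770°, D_min = 138.929°, rainbow angle = 41.071°.
At 623 nm (n = 1.331): cos²i = 0.25719 → i = 59.527°, r = 40.356°, D_min = 137.630°, rainbow angle = 42.370°.
Angular width = |41.071° − 42.370°| = 1.299°.

1.30°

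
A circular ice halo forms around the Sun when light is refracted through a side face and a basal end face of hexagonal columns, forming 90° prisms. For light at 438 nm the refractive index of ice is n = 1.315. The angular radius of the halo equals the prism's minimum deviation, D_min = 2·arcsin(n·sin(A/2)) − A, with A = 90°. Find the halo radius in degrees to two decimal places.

46.82°

n·sin(A/2) = 1.315 × sin 45° = 1.315 × 0.7071 = 0.9298.
D_min = 2·arcsin(0.9298) − 90° = 2 × 68.411° − 90° = 46.821°.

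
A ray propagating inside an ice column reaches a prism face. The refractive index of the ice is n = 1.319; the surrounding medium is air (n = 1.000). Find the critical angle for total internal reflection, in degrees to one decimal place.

49.3°

sin θ_c = n_air / n = 1.000 / 1.319 = 0.7582.
θ_c = arcsin(0.7582) = 49.30°.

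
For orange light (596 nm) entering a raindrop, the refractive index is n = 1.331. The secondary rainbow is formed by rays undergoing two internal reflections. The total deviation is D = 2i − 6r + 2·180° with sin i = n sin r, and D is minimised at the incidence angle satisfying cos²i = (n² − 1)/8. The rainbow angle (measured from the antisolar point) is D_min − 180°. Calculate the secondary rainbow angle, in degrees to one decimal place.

cos²i = (1.77156 − 1)/8 = 0.09645; i = arccos(0.31056) = 71.907°.
sin r = sin 71.907°/1.331 = 0.71417; r = 45.575°.
D_min = 2·71.907° − 6·45.575° + 360° = 230.365°.
Rainbow angle = D_min − 180° = 50.365°.

50.4°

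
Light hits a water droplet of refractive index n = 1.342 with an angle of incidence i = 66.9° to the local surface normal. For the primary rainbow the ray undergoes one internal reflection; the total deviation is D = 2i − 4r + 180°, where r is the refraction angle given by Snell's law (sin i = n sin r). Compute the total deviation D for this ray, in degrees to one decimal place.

140.7°

sin r = sin 66.9° / 1.342 = 0.9198/1.342 = 0.6854; r = 43.27°.
D = 2·66.9° − 4·43.27° + 180° = 133.80° − 173.07° + 180° = 140.73°.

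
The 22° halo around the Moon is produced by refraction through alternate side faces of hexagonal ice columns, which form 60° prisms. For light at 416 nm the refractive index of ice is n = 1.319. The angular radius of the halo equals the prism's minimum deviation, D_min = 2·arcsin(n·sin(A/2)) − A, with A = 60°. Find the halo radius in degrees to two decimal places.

n·sin(A/2) = 1.319 × sin 30° = 1.319 × 0.5000 = 0.6595.
D_min = 2·arcsin(0.6595) − 60° = 2 × 41.262° − 60° = 22.524°.

22.52°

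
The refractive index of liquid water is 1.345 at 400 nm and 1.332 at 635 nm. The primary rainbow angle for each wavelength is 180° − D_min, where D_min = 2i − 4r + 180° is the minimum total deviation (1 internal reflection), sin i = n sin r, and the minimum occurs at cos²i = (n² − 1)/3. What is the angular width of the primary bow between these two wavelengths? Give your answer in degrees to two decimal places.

1.86°

At 400 nm (n = 1.345): cos²i = 0.26967 → i = 58.715°, r = 39.448°, D_min = 139.635°, rainbow angle = 40.365°.
At 635 nm (n = 1.332): cos²i = 0.25807 → i = 59.469°, r = 40.290°, D_min = 137.776°, rainbow angle = 42.224°.
Angular width = |40.365° − 42.224°| = 1.859°.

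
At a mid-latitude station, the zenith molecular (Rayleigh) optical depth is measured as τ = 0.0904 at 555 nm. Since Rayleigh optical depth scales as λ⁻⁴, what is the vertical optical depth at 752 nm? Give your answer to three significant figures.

τ(752 nm) = τ(555 nm) × (555/752)⁴ = 0.0904 × (0.7380)⁴ = 0.0904 × 0.2967 = 0.0268.

0.0268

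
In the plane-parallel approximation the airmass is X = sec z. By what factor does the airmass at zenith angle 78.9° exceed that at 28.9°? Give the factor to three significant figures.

X(78.9°)/X(28.9°) = sec 78.9° / sec 28.9° = cos 28.9° / cos 78.9° = 0.8755/0.1925 = 4.5473.

4.55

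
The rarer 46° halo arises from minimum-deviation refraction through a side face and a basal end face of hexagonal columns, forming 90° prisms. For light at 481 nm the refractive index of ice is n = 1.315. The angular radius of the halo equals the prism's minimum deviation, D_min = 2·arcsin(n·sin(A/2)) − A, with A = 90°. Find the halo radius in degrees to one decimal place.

46.8°

n·sin(A/2) = 1.315 × sin 45° = 1.315 × 0.7071 = 0.9298.
D_min = 2·arcsin(0.9298) − 90° = 2 × 68.411° − 90° = 46.821°.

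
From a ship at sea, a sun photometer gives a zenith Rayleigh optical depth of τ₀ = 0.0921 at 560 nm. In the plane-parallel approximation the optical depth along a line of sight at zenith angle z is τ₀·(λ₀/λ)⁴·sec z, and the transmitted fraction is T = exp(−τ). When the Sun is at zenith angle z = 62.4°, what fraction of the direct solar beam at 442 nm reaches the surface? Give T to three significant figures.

sec 62.4° = 2.1584.
τ = 0.0921 × (560/442)⁴ × 2.1584 = 0.0921 × 2.5767 × 2.1584 = 0.5122.
T = exp(−0.5122) = 0.5992.

0.599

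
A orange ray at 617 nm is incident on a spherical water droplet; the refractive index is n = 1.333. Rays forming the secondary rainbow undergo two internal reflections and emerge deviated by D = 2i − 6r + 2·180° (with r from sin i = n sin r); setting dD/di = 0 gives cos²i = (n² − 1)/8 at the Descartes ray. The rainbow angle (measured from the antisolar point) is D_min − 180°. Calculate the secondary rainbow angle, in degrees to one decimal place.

50.9°

cos²i = (1.77689 − 1)/8 = 0.09711; i = arccos(0.31163) = 71.843°.
sin r = sin 71.843°/1.333 = 0.71283; r = 45.466°.
D_min = 2·71.843° − 6·45.466° + 360° = 230.891°.
Rainbow angle = D_min − 180° = 50.891°.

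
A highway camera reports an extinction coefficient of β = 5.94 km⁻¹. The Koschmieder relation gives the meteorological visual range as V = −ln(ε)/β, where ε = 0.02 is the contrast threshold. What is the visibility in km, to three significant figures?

0.659 km

V = −ln(0.02) / 5.94 = 3.912 / 5.94 = 0.6586 km.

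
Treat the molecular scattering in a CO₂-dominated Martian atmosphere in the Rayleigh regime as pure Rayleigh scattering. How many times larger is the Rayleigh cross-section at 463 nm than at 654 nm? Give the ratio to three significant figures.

3.98

Rayleigh scattering ∝ λ⁻⁴, so the ratio of coefficients is the inverse fourth power of the wavelength ratio.
σ(463)/σ(654) = (654/463)⁴ = (1.4125)⁴ = 3.981.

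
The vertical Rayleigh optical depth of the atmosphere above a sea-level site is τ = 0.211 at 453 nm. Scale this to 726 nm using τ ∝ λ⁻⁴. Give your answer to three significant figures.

0.0320

τ(726 nm) = τ(453 nm) × (453/726)⁴ = 0.211 × (0.6240)⁴ = 0.211 × 0.1516 = 0.0320.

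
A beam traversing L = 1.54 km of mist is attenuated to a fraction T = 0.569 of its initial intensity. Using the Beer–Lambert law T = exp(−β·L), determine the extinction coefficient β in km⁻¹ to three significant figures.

Beer–Lambert: T = exp(−βL) ⇒ β = −ln(T)/L = −ln(0.569)/1.54 = 0.5639/1.54 = 0.3662 km⁻¹.

0.366 km⁻¹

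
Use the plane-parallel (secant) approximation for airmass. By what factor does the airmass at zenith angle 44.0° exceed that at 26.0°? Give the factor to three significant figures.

X(44.0°)/X(26.0°) = sec 44.0° / sec 26.0° = cos 26.0° / cos 44.0° = 0.8988/0.7193 = 1.2495.

1.25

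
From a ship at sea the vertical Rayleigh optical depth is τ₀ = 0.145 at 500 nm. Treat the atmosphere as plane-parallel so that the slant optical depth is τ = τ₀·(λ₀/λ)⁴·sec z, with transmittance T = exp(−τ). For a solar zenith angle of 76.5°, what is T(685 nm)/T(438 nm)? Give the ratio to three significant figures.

Airmass: sec 76.5° = 4.2837.
τ(685 nm) = 0.145 × (500/685)⁴ × 4.2837 = 0.145 × 0.2839 × 4.2837 = 0.1763.
τ(438 nm) = 0.145 × (500/438)⁴ × 4.2837 = 0.145 × 1.6982 × 4.2837 = 1.0548.
T(685)/T(438) = exp(τ_B − τ_A) = exp(0.8785) = 2.4072.

2.41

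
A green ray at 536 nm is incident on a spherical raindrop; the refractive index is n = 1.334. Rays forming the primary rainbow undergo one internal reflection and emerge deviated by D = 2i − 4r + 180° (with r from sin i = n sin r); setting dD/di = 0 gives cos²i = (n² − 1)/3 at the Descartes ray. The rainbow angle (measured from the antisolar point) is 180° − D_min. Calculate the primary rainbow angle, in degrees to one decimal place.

41.9°

cos²i = (1.77956 − 1)/3 = 0.25985; i = arccos(0.50976) = 59.352°.
sin r = sin 59.352°/1.334 = 0.64492; r = 40.159°.
D_min = 2·59.352° − 4·40.159° + 180° = 138.067°.
Rainbow angle = 180° − D_min = 41.933°.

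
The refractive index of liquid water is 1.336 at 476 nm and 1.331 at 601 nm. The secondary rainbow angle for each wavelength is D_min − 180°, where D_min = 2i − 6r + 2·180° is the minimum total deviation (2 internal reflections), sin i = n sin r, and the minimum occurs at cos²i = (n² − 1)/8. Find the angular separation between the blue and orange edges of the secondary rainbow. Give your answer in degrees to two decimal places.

At 476 nm (n = 1.336): cos²i = 0.09811 → i = 71.746°, r = 45.303°, D_min = 231.674°, rainbow angle = 51.674°.
At 601 nm (n = 1.331): cos²i = 0.09645 → i = 71.907°, r = 45.575°, D_min = 230.365°, rainbow angle = 50.365°.
Angular width = |51.674° − 50.365°| = 1.309°.

1.31°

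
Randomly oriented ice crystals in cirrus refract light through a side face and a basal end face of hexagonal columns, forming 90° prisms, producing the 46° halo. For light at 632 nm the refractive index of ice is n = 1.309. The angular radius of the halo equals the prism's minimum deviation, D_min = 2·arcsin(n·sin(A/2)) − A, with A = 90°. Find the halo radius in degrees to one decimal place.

n·sin(A/2) = 1.309 × sin 45° = 1.309 × 0.7071 = 0.9256.
D_min = 2·arcsin(0.9256) − 90° = 2 × 67.759° − 90° = 45.519°.

45.5°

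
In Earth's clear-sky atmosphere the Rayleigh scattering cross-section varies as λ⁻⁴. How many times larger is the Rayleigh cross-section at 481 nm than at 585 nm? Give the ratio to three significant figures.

2.19

Rayleigh scattering ∝ λ⁻⁴, so the ratio of coefficients is the inverse fourth power of the wavelength ratio.
σ(481)/σ(585) = (585/481)⁴ = (1.2162)⁴ = 2.188.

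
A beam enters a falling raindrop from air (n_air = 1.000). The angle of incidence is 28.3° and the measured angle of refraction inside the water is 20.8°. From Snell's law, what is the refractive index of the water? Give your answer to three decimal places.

n = sin θ_i / sin θ_r = sin 28.3° / sin 20.8° = 0.4741 / 0.3551 = 1.3351.

1.335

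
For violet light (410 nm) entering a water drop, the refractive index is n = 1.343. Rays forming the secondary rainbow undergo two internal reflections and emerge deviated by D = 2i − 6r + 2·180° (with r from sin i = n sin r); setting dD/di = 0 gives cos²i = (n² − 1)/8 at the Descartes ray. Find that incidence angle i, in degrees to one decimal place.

71.5°

cos²i = (1.343² − 1)/8 = (1.80365 − 1)/8 = 0.10046.
cos i = 0.31695, so i = 71.522°.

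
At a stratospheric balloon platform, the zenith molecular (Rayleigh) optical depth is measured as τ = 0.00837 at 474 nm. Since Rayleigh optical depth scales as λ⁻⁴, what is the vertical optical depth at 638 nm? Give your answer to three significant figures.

τ(638 nm) = τ(474 nm) × (474/638)⁴ = 0.00837 × (0.7429)⁴ = 0.00837 × 0.3047 = 0.0026.

0.00255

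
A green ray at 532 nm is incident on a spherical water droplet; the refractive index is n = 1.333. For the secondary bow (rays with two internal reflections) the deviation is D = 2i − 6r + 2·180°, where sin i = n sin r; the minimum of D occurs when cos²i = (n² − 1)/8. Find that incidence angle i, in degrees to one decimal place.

71.8°

cos²i = (1.333² − 1)/8 = (1.77689 − 1)/8 = 0.09711.
cos i = 0.31163, so i = 71.843°.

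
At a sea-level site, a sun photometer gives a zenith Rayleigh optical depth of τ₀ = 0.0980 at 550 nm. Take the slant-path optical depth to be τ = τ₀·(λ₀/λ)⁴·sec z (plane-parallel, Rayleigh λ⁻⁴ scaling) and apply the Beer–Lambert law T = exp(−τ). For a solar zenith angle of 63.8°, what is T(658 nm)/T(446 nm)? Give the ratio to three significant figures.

Airmass: sec 63.8° = 2.2650.
τ(658 nm) = 0.0980 × (550/658)⁴ × 2.2650 = 0.0980 × 0.4881 × 2.2650 = 0.1084.
τ(446 nm) = 0.0980 × (550/446)⁴ × 2.2650 = 0.0980 × 2.3127 × 2.2650 = 0.5133.
T(658)/T(446) = exp(τ_B − τ_A) = exp(0.4050) = 1.4993.

1.50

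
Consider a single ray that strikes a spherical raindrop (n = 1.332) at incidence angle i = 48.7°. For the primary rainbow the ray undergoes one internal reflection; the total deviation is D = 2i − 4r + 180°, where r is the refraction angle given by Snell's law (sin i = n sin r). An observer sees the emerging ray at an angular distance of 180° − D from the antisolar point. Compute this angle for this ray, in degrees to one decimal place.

sin r = sin 48.7° / 1.332 = 0.7513/1.332 = 0.5640; r = 34.33°.
D = 2·48.7° − 4·34.33° + 180° = 97.40° − 137.33° + 180° = 140.07°.
Angle from antisolar point = 180° − D = 39.93°.

39.9°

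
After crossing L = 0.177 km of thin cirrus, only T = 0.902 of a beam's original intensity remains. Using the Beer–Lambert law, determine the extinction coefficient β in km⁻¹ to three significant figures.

0.583 km⁻¹

Beer–Lambert: T = exp(−βL) ⇒ β = −ln(T)/L = −ln(0.902)/0.177 = 0.1031/0.177 = 0.5827 km⁻¹.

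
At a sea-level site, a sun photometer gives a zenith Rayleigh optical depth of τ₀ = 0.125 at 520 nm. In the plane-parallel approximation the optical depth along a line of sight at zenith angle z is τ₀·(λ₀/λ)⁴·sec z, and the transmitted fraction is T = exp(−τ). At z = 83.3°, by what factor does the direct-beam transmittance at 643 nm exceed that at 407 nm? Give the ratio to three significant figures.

11.0

Airmass: sec 83.3° = 8.5711.
τ(643 nm) = 0.125 × (520/643)⁴ × 8.5711 = 0.125 × 0.4277 × 8.5711 = 0.4583.
τ(407 nm) = 0.125 × (520/407)⁴ × 8.5711 = 0.125 × 2.6646 × 8.5711 = 2.8549.
T(643)/T(407) = exp(τ_B − τ_A) = exp(2.3966) = 10.9856.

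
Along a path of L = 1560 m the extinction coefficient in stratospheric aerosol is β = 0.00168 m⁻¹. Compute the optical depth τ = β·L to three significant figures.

2.62

τ = β·L = 0.00168 × 1560 = 2.6208.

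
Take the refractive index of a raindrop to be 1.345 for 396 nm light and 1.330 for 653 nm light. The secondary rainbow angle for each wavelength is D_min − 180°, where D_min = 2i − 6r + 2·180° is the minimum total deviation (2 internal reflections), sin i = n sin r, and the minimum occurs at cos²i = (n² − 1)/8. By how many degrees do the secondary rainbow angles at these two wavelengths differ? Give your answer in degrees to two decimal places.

At 396 nm (n = 1.345): cos²i = 0.10113 → i = 71.458°, r = 44.821°, D_min = 233.987°, rainbow angle = 53.987°.
At 653 nm (n = 1.330): cos²i = 0.09611 → i = 71.940°, r = 45.630°, D_min = 230.101°, rainbow angle = 50.101°.
Angular width = |53.987° − 50.101°| = 3.886°.

3.89°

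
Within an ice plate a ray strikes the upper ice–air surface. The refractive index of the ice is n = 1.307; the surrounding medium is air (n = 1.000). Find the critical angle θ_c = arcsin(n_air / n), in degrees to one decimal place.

sin θ_c = n_air / n = 1.000 / 1.307 = 0.7651.
θ_c = arcsin(0.7651) = 49.92°.

49.9°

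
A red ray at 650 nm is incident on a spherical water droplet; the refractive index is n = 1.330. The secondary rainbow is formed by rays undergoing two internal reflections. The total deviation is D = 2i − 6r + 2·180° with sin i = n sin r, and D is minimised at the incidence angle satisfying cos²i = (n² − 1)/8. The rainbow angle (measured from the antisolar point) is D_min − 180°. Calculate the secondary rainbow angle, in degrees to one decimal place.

cos²i = (1.76890 − 1)/8 = 0.09611; i = arccos(0.31002) = 71.940°.
sin r = sin 71.940°/1.330 = 0.71483; r = 45.630°.
D_min = 2·71.940° − 6·45.630° + 360° = 230.101°.
Rainbow angle = D_min − 180° = 50.101°.

50.1°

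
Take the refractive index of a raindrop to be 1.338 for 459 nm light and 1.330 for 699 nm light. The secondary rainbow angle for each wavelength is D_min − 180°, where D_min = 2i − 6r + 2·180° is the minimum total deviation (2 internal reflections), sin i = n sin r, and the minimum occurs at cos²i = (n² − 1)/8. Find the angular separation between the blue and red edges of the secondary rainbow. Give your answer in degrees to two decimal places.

At 459 nm (n = 1.338): cos²i = 0.09878 → i = 71.682°, r = 45.195°, D_min = 232.193°, rainbow angle = 52.193°.
At 699 nm (n = 1.330): cos²i = 0.09611 → i = 71.940°, r = 45.630°, D_min = 230.101°, rainbow angle = 50.101°.
Angular width = |52.193° − 50.101°| = 2.092°.

2.09°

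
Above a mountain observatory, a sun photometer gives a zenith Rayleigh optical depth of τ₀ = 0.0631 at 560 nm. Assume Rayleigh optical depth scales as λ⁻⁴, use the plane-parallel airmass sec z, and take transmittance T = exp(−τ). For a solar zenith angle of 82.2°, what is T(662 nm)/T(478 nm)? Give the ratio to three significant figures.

Airmass: sec 82.2° = 7.3684.
τ(662 nm) = 0.0631 × (560/662)⁴ × 7.3684 = 0.0631 × 0.5121 × 7.3684 = 0.2381.
τ(478 nm) = 0.0631 × (560/478)⁴ × 7.3684 = 0.0631 × 1.8838 × 7.3684 = 0.8759.
T(662)/T(478) = exp(τ_B − τ_A) = exp(0.6378) = 1.8923.

1.89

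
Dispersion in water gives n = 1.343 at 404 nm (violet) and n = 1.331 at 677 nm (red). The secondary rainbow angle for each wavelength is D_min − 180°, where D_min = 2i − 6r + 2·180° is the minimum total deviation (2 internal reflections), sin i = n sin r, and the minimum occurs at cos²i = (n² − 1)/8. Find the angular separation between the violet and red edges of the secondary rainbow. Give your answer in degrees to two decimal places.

3.11°

At 404 nm (n = 1.343): cos²i = 0.10046 → i = 71.522°, r = 44.928°, D_min = 233.478°, rainbow angle = 53.478°.
At 677 nm (n = 1.331): cos²i = 0.09645 → i = 71.907°, r = 45.575°, D_min = 230.365°, rainbow angle = 50.365°.
Angular width = |53.478° − 50.365°| = 3.113°.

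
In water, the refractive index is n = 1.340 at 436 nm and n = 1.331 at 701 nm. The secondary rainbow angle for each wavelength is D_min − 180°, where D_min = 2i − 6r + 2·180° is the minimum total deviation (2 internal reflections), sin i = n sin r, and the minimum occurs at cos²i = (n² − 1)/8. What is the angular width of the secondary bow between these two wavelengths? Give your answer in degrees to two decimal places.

2.34°

At 436 nm (n = 1.340): cos²i = 0.09945 → i = 71.618°, r = 45.088°, D_min = 232.709°, rainbow angle = 52.709°.
At 701 nm (n = 1.331): cos²i = 0.09645 → i = 71.907°, r = 45.575°, D_min = 230.365°, rainbow angle = 50.365°.
Angular width = |52.709° − 50.365°| = 2.344°.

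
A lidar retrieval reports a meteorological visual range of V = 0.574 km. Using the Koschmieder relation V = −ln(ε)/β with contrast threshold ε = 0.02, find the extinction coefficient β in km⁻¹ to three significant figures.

β = −ln(0.02) / V = 3.912 / 0.574 = 6.8154 km⁻¹.

6.82 km⁻¹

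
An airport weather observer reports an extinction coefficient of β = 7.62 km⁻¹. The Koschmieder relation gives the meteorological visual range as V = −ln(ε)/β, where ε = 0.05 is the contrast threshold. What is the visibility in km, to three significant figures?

0.393 km

V = −ln(0.05) / 7.62 = 2.996 / 7.62 = 0.3931 km.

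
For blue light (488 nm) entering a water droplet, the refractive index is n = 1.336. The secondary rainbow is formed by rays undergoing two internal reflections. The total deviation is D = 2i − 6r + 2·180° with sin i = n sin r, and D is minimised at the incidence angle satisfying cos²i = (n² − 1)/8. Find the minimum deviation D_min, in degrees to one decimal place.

231.7°

cos²i = (1.78490 − 1)/8 = 0.09811; i = arccos(0.31323) = 71.746°.
sin r = sin 71.746°/1.336 = 0.71084; r = 45.303°.
D_min = 2·71.746° − 6·45.303° + 360° = 231.674°.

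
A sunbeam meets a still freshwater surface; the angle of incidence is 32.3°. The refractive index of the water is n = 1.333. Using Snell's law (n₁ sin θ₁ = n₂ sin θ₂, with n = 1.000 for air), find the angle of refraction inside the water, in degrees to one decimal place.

23.6°

Snell: sin θ_r = sin θ_i / n = sin 32.3° / 1.333 = 0.5344 / 1.333 = 0.4009.
θ_r = arcsin(0.4009) = 23.63°.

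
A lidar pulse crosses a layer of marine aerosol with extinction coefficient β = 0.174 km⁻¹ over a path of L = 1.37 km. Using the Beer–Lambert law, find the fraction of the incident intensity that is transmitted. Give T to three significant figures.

0.788

τ = β·L = 0.174 × 1.37 = 0.2384.
T = exp(−0.2384) = 0.7879.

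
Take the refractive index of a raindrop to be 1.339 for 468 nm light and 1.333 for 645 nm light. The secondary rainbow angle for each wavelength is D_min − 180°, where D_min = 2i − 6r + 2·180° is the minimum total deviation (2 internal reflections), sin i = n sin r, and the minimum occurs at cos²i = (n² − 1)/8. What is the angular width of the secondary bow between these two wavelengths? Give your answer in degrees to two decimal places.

At 468 nm (n = 1.339): cos²i = 0.09912 → i = 71.650°, r = 45.141°, D_min = 232.451°, rainbow angle = 52.451°.
At 645 nm (n = 1.333): cos²i = 0.09711 → i = 71.843°, r = 45.466°, D_min = 230.891°, rainbow angle = 50.891°.
Angular width = |52.451° − 50.891°| = 1.560°.

1.56°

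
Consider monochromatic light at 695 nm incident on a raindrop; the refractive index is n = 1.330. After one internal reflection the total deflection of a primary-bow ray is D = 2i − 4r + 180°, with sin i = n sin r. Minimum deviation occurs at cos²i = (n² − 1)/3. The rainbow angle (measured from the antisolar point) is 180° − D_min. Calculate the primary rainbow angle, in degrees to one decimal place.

42.5°

cos²i = (1.76890 − 1)/3 = 0.25630; i = arccos(0.50626) = 59.585°.
sin r = sin 59.585°/1.330 = 0.64841; r = 40.422°.
D_min = 2·59.585° − 4·40.422° + 180° = 137.484°.
Rainbow angle = 180° − D_min = 42.516°.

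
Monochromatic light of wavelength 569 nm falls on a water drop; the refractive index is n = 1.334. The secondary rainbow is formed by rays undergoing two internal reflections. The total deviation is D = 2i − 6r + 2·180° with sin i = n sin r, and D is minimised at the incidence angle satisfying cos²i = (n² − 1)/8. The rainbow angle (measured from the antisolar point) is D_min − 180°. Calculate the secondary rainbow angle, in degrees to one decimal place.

51.2°

cos²i = (1.77956 − 1)/8 = 0.09744; i = arccos(0.31216) = 71.810°.
sin r = sin 71.810°/1.334 = 0.71217; r = 45.411°.
D_min = 2·71.810° − 6·45.411° + 360° = 231.153°.
Rainbow angle = D_min − 180° = 51.153°.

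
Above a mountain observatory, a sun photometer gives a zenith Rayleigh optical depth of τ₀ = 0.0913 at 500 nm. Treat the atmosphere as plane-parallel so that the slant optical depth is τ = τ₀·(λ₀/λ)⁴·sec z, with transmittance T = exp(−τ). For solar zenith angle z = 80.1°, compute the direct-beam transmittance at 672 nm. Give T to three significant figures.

sec 80.1° = 5.8164.
τ = 0.0913 × (500/672)⁴ × 5.8164 = 0.0913 × 0.3065 × 5.8164 = 0.1628.
T = exp(−0.1628) = 0.8498.

0.850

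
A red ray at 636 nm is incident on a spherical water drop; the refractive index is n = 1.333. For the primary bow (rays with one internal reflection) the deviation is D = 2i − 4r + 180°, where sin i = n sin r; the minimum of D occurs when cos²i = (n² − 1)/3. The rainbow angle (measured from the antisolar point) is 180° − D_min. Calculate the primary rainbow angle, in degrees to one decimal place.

cos²i = (1.77689 − 1)/3 = 0.25896; i = arccos(0.50888) = 59.410°.
sin r = sin 59.410°/1.333 = 0.64579; r = 40.225°.
D_min = 2·59.410° − 4·40.225° + 180° = 137.922°.
Rainbow angle = 180° − D_min = 42.078°.

42.1°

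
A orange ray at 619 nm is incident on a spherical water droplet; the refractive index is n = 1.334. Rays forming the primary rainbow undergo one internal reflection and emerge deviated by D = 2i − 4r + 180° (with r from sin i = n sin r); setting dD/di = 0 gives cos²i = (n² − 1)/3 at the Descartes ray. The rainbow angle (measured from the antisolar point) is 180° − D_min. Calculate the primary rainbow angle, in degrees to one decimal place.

cos²i = (1.77956 − 1)/3 = 0.25985; i = arccos(0.50976) = 59.352°.
sin r = sin 59.352°/1.334 = 0.64492; r = 40.159°.
D_min = 2·59.352° − 4·40.159° + 180° = 138.067°.
Rainbow angle = 180° − D_min = 41.933°.

41.9°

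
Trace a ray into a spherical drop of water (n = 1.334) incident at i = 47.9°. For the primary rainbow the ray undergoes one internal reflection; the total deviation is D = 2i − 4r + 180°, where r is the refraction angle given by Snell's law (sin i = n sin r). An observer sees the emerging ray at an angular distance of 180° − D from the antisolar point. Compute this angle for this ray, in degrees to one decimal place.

39.4°

sin r = sin 47.9° / 1.334 = 0.7420/1.334 = 0.5562; r = 33.79°.
D = 2·47.9° − 4·33.79° + 180° = 95.80° − 135.17° + 180° = 140.63°.
Angle from antisolar point = 180° − D = 39.37°.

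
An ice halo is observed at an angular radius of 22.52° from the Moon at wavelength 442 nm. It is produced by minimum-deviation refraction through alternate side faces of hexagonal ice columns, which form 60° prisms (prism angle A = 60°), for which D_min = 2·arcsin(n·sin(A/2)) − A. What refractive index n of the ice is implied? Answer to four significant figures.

1.319

Rearranging: n = sin((D_min + A)/2) / sin(A/2).
(D_min + A)/2 = (22.52° + 60°)/2 = 41.260°.
n = sin 41.260° / sin 30° = 0.6595 / 0.5000 = 1.3190.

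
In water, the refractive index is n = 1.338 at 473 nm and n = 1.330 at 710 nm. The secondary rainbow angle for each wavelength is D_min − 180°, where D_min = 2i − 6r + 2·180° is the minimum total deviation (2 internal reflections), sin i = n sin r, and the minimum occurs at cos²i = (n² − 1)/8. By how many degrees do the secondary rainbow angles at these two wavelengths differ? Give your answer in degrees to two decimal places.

2.09°

At 473 nm (n = 1.338): cos²i = 0.09878 → i = 71.682°, r = 45.195°, D_min = 232.193°, rainbow angle = 52.193°.
At 710 nm (n = 1.330): cos²i = 0.09611 → i = 71.940°, r = 45.630°, D_min = 230.101°, rainbow angle = 50.101°.
Angular width = |52.193° − 50.101°| = 2.092°.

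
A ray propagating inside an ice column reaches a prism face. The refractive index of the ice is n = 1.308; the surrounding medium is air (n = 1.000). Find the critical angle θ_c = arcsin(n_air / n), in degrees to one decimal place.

49.9°

sin θ_c = n_air / n = 1.000 / 1.308 = 0.7645.
θ_c = arcsin(0.7645) = 49.86°.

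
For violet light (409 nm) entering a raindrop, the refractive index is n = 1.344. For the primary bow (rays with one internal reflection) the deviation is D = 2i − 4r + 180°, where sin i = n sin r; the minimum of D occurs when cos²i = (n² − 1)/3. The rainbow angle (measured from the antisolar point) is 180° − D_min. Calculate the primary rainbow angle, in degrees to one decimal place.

cos²i = (1.80634 − 1)/3 = 0.26878; i = arccos(0.51844) = 58.772°.
sin r = sin 58.772°/1.344 = 0.63625; r = 39.512°.
D_min = 2·58.772° − 4·39.512° + 180° = 139.495°.
Rainbow angle = 180° − D_min = 40.505°.

40.5°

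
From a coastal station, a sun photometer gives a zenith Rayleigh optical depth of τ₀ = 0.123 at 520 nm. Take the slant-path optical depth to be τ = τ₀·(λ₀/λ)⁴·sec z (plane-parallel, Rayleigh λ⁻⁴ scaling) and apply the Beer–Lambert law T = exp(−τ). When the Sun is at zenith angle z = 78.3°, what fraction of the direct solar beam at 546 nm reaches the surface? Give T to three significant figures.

sec 78.3° = 4.9313.
τ = 0.123 × (520/546)⁴ × 4.9313 = 0.123 × 0.8227 × 4.9313 = 0.4990.
T = exp(−0.4990) = 0.6071.

0.607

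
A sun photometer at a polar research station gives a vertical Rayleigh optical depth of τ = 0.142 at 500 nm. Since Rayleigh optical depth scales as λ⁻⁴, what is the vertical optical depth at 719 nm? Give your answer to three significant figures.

0.0332

τ(719 nm) = τ(500 nm) × (500/719)⁴ = 0.142 × (0.6954)⁴ = 0.142 × 0.2339 = 0.0332.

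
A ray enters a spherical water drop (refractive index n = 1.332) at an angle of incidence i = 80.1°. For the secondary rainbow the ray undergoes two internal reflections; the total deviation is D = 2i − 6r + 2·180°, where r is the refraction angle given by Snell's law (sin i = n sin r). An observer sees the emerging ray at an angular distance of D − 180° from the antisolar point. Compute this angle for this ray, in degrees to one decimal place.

sin r = sin 80.1° / 1.332 = 0.9851/1.332 = 0.7396; r = 47.69°.
D = 2·80.1° − 6·47.69° + 2·180° = 160.20° − 286.17° + 360° = 234.03°.
Angle from antisolar point = D − 180° = 54.03°.

54.0°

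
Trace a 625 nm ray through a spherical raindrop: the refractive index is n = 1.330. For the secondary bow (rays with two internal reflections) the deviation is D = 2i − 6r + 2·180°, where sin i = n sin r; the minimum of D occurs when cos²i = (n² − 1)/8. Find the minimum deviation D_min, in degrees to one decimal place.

cos²i = (1.76890 − 1)/8 = 0.09611; i = arccos(0.31002) = 71.940°.
sin r = sin 71.940°/1.330 = 0.71483; r = 45.630°.
D_min = 2·71.940° − 6·45.630° + 360° = 230.101°.

230.1°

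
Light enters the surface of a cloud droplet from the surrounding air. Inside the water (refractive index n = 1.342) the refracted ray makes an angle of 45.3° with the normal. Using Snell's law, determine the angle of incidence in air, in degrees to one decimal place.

Snell: sin θ_i = n · sin θ_r = 1.342 × sin 45.3° = 1.342 × 0.7108 = 0.9539.
θ_i = arcsin(0.9539) = 72.53°.

72.5°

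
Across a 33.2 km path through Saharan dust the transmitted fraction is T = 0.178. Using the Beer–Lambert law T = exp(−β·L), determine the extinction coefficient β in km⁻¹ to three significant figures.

0.0520 km⁻¹

Beer–Lambert: T = exp(−βL) ⇒ β = −ln(T)/L = −ln(0.178)/33.2 = 1.7260/33.2 = 0.05199 km⁻¹.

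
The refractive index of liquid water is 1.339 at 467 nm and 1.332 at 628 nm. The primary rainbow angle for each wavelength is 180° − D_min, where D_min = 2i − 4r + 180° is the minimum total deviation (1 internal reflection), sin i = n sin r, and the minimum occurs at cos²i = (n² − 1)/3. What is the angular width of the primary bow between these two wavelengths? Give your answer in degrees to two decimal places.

At 467 nm (n = 1.339): cos²i = 0.26431 → i = 59.062°, r = 39.834°, D_min = 138.786°, rainbow angle = 41.214°.
At 628 nm (n = 1.332): cos²i = 0.25807 → i = 59.469°, r = 40.290°, D_min = 137.776°, rainbow angle = 42.224°.
Angular width = |41.214° − 42.224°| = 1.010°.

1.01°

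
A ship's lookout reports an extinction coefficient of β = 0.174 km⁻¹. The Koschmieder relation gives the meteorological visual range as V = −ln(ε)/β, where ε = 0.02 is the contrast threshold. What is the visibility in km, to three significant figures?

22.5 km

V = −ln(0.02) / 0.174 = 3.912 / 0.174 = 22.4829 km.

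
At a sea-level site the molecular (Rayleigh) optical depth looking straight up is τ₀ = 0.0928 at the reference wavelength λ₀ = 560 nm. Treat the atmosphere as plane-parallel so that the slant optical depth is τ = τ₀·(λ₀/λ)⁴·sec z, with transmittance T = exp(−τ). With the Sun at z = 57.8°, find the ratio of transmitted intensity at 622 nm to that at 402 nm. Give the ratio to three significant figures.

1.72

Airmass: sec 57.8° = 1.8766.
τ(622 nm) = 0.0928 × (560/622)⁴ × 1.8766 = 0.0928 × 0.6570 × 1.8766 = 0.1144.
τ(402 nm) = 0.0928 × (560/402)⁴ × 1.8766 = 0.0928 × 3.7657 × 1.8766 = 0.6558.
T(622)/T(402) = exp(τ_B − τ_A) = exp(0.5414) = 1.7184.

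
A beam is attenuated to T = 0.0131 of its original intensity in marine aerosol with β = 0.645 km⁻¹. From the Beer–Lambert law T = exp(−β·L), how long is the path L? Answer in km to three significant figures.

Beer–Lambert: T = exp(−βL) ⇒ L = −ln(T)/β = −ln(0.0131)/0.645 = 4.3351/0.645 = 6.721 km.

6.72 km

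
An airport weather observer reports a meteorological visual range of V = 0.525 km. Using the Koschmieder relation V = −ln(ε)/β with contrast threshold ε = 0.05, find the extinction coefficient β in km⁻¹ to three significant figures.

β = −ln(0.05) / V = 2.996 / 0.525 = 5.7062 km⁻¹.

5.71 km⁻¹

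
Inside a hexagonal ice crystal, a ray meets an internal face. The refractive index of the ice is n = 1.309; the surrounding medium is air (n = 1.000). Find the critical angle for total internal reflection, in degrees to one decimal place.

sin θ_c = n_air / n = 1.000 / 1.309 = 0.7639.
θ_c = arcsin(0.7639) = 49.81°.

49.8°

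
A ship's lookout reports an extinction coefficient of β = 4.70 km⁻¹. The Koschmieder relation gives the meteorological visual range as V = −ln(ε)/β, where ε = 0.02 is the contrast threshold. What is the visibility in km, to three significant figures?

0.832 km

V = −ln(0.02) / 4.70 = 3.912 / 4.70 = 0.8323 km.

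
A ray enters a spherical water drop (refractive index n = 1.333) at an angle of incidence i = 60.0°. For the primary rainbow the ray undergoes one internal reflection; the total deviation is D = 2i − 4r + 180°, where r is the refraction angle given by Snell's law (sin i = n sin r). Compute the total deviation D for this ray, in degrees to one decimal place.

137.9°

sin r = sin 60.0° / 1.333 = 0.8660/1.333 = 0.6497; r = 40.52°.
D = 2·60.0° − 4·40.52° + 180° = 120.00° − 162.07° + 180° = 137.93°.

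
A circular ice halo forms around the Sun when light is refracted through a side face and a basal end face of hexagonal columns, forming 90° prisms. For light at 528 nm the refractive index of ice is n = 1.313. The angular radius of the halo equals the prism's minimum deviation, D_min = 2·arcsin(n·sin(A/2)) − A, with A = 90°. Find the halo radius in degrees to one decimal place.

46.4°

n·sin(A/2) = 1.313 × sin 45° = 1.313 × 0.7071 = 0.9284.
D_min = 2·arcsin(0.9284) − 90° = 2 × 68.192° − 90° = 46.383°.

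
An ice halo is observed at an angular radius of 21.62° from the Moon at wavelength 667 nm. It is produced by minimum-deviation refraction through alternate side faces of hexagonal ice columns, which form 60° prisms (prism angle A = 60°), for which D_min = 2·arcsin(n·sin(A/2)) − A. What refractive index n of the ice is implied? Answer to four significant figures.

Rearranging: n = sin((D_min + A)/2) / sin(A/2).
(D_min + A)/2 = (21.62° + 60°)/2 = 40.810°.
n = sin 40.810° / sin 30° = 0.6536 / 0.5000 = 1.3071.

1.307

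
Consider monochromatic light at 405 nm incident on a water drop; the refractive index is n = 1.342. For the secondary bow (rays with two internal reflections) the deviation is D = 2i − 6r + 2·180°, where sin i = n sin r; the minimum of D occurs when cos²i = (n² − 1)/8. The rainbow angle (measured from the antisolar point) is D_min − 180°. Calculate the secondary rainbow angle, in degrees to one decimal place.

cos²i = (1.80096 − 1)/8 = 0.10012; i = arccos(0.31642) = 71.554°.
sin r = sin 71.554°/1.342 = 0.70687; r = 44.981°.
D_min = 2·71.554° − 6·44.981° + 360° = 233.222°.
Rainbow angle = D_min − 180° = 53.222°.

53.2°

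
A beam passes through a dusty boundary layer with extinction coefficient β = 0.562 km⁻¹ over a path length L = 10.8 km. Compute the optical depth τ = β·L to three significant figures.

6.07

τ = β·L = 0.562 × 10.8 = 6.0696.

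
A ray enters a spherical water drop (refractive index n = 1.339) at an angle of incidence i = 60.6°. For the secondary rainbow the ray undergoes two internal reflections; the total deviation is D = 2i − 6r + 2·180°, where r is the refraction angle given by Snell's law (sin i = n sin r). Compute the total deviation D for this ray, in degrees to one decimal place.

sin r = sin 60.6° / 1.339 = 0.8712/1.339 = 0.6506; r = 40.59°.
D = 2·60.6° − 6·40.59° + 2·180° = 121.20° − 243.54° + 360° = 237.66°.

237.7°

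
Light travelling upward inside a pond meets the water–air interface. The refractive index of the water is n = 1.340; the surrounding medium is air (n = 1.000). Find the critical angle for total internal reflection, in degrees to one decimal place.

sin θ_c = n_air / n = 1.000 / 1.340 = 0.7463.
θ_c = arcsin(0.7463) = 48.27°.

48.3°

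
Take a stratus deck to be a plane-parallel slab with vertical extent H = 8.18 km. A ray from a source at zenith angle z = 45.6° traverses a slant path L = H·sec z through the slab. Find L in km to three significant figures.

11.7 km

sec z = 1/cos 45.6° = 1.4293.
L = 8.18 × 1.4293 = 11.691 km.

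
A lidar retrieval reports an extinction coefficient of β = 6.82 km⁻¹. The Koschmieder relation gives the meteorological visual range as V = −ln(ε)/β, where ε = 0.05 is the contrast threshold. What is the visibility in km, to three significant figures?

V = −ln(0.05) / 6.82 = 2.996 / 6.82 = 0.4393 km.

0.439 km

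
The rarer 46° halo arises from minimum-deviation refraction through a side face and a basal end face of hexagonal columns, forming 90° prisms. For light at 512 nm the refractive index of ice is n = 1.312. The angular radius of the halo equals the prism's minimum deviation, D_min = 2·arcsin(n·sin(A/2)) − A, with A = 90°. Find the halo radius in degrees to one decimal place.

n·sin(A/2) = 1.312 × sin 45° = 1.312 × 0.7071 = 0.9277.
D_min = 2·arcsin(0.9277) − 90° = 2 × 68.083° − 90° = 46.166°.

46.2°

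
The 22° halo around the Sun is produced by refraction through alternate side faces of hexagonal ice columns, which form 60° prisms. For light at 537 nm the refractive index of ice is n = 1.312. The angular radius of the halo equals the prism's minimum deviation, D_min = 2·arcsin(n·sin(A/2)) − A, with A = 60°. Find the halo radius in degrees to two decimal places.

21.99°

n·sin(A/2) = 1.312 × sin 30° = 1.312 × 0.5000 = 0.6560.
D_min = 2·arcsin(0.6560) − 60° = 2 × 40.996° − 60° = 21.991°.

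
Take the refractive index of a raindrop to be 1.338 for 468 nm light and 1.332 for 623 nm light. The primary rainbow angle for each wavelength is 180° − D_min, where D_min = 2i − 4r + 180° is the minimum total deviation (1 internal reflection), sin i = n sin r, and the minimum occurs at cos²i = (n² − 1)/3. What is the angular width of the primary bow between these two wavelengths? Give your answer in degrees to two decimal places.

At 468 nm (n = 1.338): cos²i = 0.26341 → i = 59.120°, r = 39.899°, D_min = 138.643°, rainbow angle = 41.357°.
At 623 nm (n = 1.332): cos²i = 0.25807 → i = 59.469°, r = 40.290°, D_min = 137.776°, rainbow angle = 42.224°.
Angular width = |41.357° − 42.224°| = 0.867°.

0.87°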